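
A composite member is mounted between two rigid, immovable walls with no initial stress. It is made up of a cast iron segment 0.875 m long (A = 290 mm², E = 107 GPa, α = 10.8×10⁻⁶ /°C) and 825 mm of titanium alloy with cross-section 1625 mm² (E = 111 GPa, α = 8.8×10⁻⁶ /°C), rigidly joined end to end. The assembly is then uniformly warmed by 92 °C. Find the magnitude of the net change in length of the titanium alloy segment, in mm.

|ΔL| ≈ 0.453 mm

With the walls removed the bar would change length by δ_free = Σ αᵢΔT Lᵢ = 10.8×10⁻⁶×92×875 + 8.8×10⁻⁶×92×825 = 1.537 mm.
The rigid supports impose zero overall length change; the single axial force P common to all segments must satisfy P Σ Lᵢ/(AᵢEᵢ) = δ_free.
Σ Lᵢ/(AᵢEᵢ) = 875/(290×107×10³) + 825/(1625×111×10³) = 3.277×10⁻⁵ mm/N.
Hence P = δ_free / Σ(L/AE) = 1.537/3.277×10⁻⁵ = 46.91 kN (compressive).
For the titanium alloy segment, free thermal change = 8.8×10⁻⁶×92×825 = 0.6679 mm and elastic change from P = 46910×825/(1625×111×10³) = 0.2146 mm; these oppose, so the net change is 0.453 mm (segment lengthens).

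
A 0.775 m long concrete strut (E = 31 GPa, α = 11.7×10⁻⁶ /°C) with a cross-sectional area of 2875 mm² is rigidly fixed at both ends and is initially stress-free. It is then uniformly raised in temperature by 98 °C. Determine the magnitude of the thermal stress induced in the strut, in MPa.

With length fixed, the mechanical strain must cancel the thermal strain αΔT = 11.7×10⁻⁶ × 98 = 1146.6×10⁻⁶.
σ = EαΔT = 31×10³ × 11.7×10⁻⁶ × 98 = 35.54 MPa (compressive; the strut is trying to expand).

σ ≈ 35.5 MPa (compressive)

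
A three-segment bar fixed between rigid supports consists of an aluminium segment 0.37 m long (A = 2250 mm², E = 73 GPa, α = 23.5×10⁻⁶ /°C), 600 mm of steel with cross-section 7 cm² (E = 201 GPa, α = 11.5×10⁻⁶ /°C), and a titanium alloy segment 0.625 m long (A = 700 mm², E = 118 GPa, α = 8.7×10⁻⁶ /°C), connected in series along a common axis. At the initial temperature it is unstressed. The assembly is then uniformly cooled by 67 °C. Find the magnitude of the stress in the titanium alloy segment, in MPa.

With the walls removed the bar would change length by δ_free = Σ αᵢΔT Lᵢ = 23.5×10⁻⁶×67×370 + 11.5×10⁻⁶×67×600 + 8.7×10⁻⁶×67×625 = 1.409 mm.
The walls prevent any net length change, so an axial force P (same in every segment) develops. Compatibility: P · Σ Lᵢ/(AᵢEᵢ) = δ_free.
The series flexibility is Σ Lᵢ/(AᵢEᵢ) = 370/(2250×73×10³) + 600/(700×201×10³) + 625/(700×118×10³) = 1.408×10⁻⁵ mm/N.
P = 1.409 / 1.408×10⁻⁵ = 100100 N = 100.1 kN, tensile.
σ_{titanium alloy} = P / A = 100100 / 700 = 142.9 MPa.

σ ≈ 143 MPa (tensile)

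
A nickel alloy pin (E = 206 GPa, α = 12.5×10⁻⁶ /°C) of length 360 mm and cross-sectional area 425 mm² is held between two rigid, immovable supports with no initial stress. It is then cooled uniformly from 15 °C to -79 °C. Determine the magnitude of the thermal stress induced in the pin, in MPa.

The supports are rigid, so the total axial strain is zero. The restrained thermal strain is ε = αΔT = 12.5×10⁻⁶ × 94 = 1175×10⁻⁶.
σ = EαΔT = 206×10³ × 12.5×10⁻⁶ × 94 = 242 MPa (tensile; the pin is trying to contract).

σ ≈ 242 MPa (tensile)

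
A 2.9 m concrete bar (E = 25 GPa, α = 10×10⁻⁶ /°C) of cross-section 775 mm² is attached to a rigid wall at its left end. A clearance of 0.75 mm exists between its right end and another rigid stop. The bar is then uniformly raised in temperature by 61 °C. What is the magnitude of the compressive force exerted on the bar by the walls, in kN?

If the wall were absent the bar would grow by αΔT L = 10×10⁻⁶ × 61 × 2900 = 1.769 mm.
This exceeds the 0.75 mm gap, so the wall pushes back. The portion of expansion that must be recovered elastically is δ_free − gap = 1.769 − 0.75 = 1.019 mm.
So σ = E(δ_free − g)/L = 25×10³ × 1.019/2900 = 8.784 MPa.
P = σA = 8.784 × 775 = 6.808 kN.

P ≈ 6.81 kN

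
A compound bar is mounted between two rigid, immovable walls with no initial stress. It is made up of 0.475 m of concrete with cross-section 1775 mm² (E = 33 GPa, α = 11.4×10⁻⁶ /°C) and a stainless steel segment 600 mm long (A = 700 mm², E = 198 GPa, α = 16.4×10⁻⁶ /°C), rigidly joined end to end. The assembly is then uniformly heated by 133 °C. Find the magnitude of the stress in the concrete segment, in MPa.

σ ≈ 91.9 MPa (compressive)

With the walls removed the bar would change length by δ_free = Σ αᵢΔT Lᵢ = 11.4×10⁻⁶×133×475 + 16.4×10⁻⁶×133×600 = 2.029 mm.
Since the ends are fixed, an axial force P builds up, equal in every segment, with P · Σ Lᵢ/(AᵢEᵢ) = δ_free.
The series flexibility is Σ Lᵢ/(AᵢEᵢ) = 475/(1775×33×10³) + 600/(700×198×10³) = 1.244×10⁻⁵ mm/N.
So P = 2.029 / 1.244×10⁻⁵ = 163.1 kN, compressive.
σ_{concrete} = P / A = 163100 / 1775 = 91.9 MPa.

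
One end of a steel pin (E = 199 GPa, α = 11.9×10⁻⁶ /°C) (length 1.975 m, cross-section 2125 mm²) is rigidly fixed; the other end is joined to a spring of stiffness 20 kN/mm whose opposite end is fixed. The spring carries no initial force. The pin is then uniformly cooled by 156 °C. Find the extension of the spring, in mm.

δ ≈ 3.35 mm

If the spring were absent the pin would shorten by αΔT L = 11.9×10⁻⁶ × 156 × 1975 = 3.666 mm.
Let P be the tensile force in the spring. The pin extends elastically by PL/(AE) and the spring stretches by P/k; together these equal δ_free.
P [ L/(AE) + 1/k ] = δ_free → P [ 1975/(2125×199×10³) + 1/(20×10³) ] = 3.666.
P = 3.666 / 5.467×10⁻⁵ = 67060 N.
Spring extension = P/k = 67060/(20×10³) = 3.353 mm.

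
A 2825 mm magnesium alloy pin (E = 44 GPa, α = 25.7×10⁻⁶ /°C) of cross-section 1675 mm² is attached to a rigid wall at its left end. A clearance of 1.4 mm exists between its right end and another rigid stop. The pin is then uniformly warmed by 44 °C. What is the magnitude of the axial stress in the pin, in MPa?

Unrestrained expansion: δ_free = αΔT L = 25.7×10⁻⁶ × 44 × 2825 = 3.195 mm.
After closing the 1.4 mm clearance, 3.195 − 1.4 = 1.795 mm of expansion remains to be suppressed by the wall.
Compatibility: PL/(AE) = 1.795 mm, so σ = P/A = E × (1.795/2825) = 27.95 MPa.

σ ≈ 27.9 MPa (compressive)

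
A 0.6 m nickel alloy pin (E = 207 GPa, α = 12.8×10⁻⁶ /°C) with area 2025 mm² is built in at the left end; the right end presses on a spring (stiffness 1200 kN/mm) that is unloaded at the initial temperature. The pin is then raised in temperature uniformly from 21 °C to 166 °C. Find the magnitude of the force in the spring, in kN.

If the spring were absent the pin would lengthen by αΔT L = 12.8×10⁻⁶ × 145 × 600 = 1.114 mm.
Let P be the compressive force at the spring. The pin shortens elastically by PL/(AE) and the spring compresses by P/k; together these equal δ_free.
P [ L/(AE) + 1/k ] = δ_free → P [ 600/(2025×207×10³) + 1/(1200×10³) ] = 1.114.
P = 1.114 / 2.265×10⁻⁶ = 491700 N.

P ≈ 492 kN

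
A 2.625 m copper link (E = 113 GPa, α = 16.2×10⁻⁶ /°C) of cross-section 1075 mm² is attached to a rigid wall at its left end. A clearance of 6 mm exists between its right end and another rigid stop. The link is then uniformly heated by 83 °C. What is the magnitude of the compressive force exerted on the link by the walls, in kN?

P ≈ 0 kN

If the wall were absent the link would grow by αΔT L = 16.2×10⁻⁶ × 83 × 2625 = 3.53 mm.
Since δ_free = 3.53 mm is less than the 6 mm gap, the link never touches the wall. No axial force develops.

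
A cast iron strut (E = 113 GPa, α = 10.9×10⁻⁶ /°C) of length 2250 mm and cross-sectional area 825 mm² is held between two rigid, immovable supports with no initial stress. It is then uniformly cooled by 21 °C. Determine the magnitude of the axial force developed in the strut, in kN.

P ≈ 21.3 kN (tensile)

The ends cannot move, so σ = EαΔT = 113×10³ × 10.9×10⁻⁶ × 21 = 25.87 MPa.
Axial force P = σA = 25.87 × 825 = 21340 N = 21.34 kN, tensile.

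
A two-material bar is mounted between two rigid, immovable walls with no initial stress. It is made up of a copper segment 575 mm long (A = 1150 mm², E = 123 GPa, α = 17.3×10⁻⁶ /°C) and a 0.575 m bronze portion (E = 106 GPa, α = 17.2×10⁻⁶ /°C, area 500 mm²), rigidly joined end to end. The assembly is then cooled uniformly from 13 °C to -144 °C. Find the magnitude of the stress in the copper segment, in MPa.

σ ≈ 182 MPa (tensile)

Free thermal contraction of the whole bar: Σ αᵢΔT Lᵢ = 17.3×10⁻⁶×157×575 + 17.2×10⁻⁶×157×575 = 3.114 mm.
The rigid supports impose zero overall length change; the single axial force P common to all segments must satisfy P Σ Lᵢ/(AᵢEᵢ) = δ_free.
Σ Lᵢ/(AᵢEᵢ) = 575/(1150×123×10³) + 575/(500×106×10³) = 1.491×10⁻⁵ mm/N.
P = 3.114 / 1.491×10⁻⁵ = 208800 N = 208.8 kN, tensile.
σ_{copper} = P / A = 208800 / 1150 = 181.6 MPa.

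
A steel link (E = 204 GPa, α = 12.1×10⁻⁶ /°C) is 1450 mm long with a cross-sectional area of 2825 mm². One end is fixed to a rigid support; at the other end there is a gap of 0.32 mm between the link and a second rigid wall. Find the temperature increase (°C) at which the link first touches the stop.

ΔT ≈ 18.2 °C

Contact occurs when the free expansion equals the gap: αΔT L = 0.32 mm.
So ΔT = g/(αL) = 0.32/(12.1×10⁻⁶ × 1450) = 18.24 °C.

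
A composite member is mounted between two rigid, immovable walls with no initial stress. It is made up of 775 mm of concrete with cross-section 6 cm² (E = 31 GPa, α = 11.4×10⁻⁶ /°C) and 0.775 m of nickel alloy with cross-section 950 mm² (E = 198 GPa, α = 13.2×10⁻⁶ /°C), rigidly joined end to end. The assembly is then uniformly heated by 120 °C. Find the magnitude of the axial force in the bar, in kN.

P ≈ 50 kN (compressive)

If the supports were absent, the total length change would be Σ αᵢΔT Lᵢ = 11.4×10⁻⁶×120×775 + 13.2×10⁻⁶×120×775 = 2.288 mm.
The walls prevent any net length change, so an axial force P (same in every segment) develops. Compatibility: P · Σ Lᵢ/(AᵢEᵢ) = δ_free.
The series flexibility is Σ Lᵢ/(AᵢEᵢ) = 775/(600×31×10³) + 775/(950×198×10³) = 4.579×10⁻⁵ mm/N.
Hence P = δ_free / Σ(L/AE) = 2.288/4.579×10⁻⁵ = 49.97 kN (compressive).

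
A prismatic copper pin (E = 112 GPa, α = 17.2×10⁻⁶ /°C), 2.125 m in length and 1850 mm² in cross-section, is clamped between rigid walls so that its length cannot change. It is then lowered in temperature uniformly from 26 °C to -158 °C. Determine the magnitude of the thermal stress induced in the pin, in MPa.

With length fixed, the mechanical strain must cancel the thermal strain αΔT = 17.2×10⁻⁶ × 184 = 3164.8×10⁻⁶.
Hence σ = E·αΔT = 112×10³ × 3164.8×10⁻⁶ = 354.5 MPa, tensile.

σ ≈ 354 MPa (tensile)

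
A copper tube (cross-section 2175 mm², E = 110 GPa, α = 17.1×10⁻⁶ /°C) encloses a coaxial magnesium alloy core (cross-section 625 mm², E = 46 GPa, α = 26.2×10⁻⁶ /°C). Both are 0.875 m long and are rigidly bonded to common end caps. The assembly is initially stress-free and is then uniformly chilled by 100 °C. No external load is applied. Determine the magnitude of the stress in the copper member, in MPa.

σ ≈ 10.7 MPa (compressive)

Both members must finish at the same length. With the larger α, the magnesium alloy tends to over-contract; the plates restrain it, putting the magnesium alloy in tension and the copper in compression. With no external load the two internal forces are equal and opposite, magnitude P.
Equating the net (thermal + elastic) strains gives |α₁ − α₂|·ΔT = P·[1/(A₁E₁) + 1/(A₂E₂)].
|α₁ − α₂|·ΔT = 9.1×10⁻⁶ × 100 = 0.00091.
1/(A₁E₁) + 1/(A₂E₂) = 1/(2175×110×10³) + 1/(625×46×10³) = 3.896×10⁻⁸ N⁻¹.
P = 0.00091 / 3.896×10⁻⁸ = 23360 N = 23.36 kN.
σ_{copper} = P/A₁ = 23360/2175 = 10.74 MPa, compressive.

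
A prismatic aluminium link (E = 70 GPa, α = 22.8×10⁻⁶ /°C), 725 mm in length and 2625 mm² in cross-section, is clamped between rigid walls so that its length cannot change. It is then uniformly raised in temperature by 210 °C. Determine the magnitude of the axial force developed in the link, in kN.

P ≈ 880 kN (compressive)

The ends cannot move, so σ = EαΔT = 70×10³ × 22.8×10⁻⁶ × 210 = 335.2 MPa.
Axial force P = σA = 335.2 × 2625 = 879800 N = 879.8 kN, compressive.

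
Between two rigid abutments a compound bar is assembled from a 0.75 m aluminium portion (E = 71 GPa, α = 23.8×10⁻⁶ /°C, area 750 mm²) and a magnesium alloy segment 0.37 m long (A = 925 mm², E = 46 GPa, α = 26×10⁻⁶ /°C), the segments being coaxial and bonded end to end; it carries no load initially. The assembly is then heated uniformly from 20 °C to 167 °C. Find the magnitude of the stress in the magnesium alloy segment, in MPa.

σ ≈ 192 MPa (compressive)

If the supports were absent, the total length change would be Σ αᵢΔT Lᵢ = 23.8×10⁻⁶×147×750 + 26×10⁻⁶×147×370 = 4.038 mm.
Since the ends are fixed, an axial force P builds up, equal in every segment, with P · Σ Lᵢ/(AᵢEᵢ) = δ_free.
Σ Lᵢ/(AᵢEᵢ) = 750/(750×71×10³) + 370/(925×46×10³) = 2.278×10⁻⁵ mm/N.
Hence P = δ_free / Σ(L/AE) = 4.038/2.278×10⁻⁵ = 177.3 kN (compressive).
σ_{magnesium alloy} = P / A = 177300 / 925 = 191.6 MPa.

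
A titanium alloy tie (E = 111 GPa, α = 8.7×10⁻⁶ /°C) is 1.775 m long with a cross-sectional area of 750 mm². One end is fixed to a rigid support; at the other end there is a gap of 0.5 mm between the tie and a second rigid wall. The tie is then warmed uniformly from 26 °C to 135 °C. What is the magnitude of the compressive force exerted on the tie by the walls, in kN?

P ≈ 55.5 kN

Unrestrained expansion: δ_free = αΔT L = 8.7×10⁻⁶ × 109 × 1775 = 1.683 mm.
This exceeds the 0.5 mm gap, so the wall pushes back. The portion of expansion that must be recovered elastically is δ_free − gap = 1.683 − 0.5 = 1.183 mm.
Compatibility: PL/(AE) = 1.183 mm, so σ = P/A = E × (1.183/1775) = 73.99 MPa.
Force on the wall = σA = 73.99 × 750 mm² = 55.5 kN.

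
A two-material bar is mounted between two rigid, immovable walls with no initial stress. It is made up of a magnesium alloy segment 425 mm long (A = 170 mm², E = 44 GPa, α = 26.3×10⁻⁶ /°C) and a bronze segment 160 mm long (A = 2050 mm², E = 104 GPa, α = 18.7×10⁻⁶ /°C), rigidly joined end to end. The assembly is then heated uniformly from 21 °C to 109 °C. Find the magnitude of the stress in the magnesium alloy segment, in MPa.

If the supports were absent, the total length change would be Σ αᵢΔT Lᵢ = 26.3×10⁻⁶×88×425 + 18.7×10⁻⁶×88×160 = 1.247 mm.
The rigid supports impose zero overall length change; the single axial force P common to all segments must satisfy P Σ Lᵢ/(AᵢEᵢ) = δ_free.
The series flexibility is Σ Lᵢ/(AᵢEᵢ) = 425/(170×44×10³) + 160/(2050×104×10³) = 5.757×10⁻⁵ mm/N.
Hence P = δ_free / Σ(L/AE) = 1.247/5.757×10⁻⁵ = 21.66 kN (compressive).
σ_{magnesium alloy} = P / A = 21660 / 170 = 127.4 MPa.

σ ≈ 127 MPa (compressive)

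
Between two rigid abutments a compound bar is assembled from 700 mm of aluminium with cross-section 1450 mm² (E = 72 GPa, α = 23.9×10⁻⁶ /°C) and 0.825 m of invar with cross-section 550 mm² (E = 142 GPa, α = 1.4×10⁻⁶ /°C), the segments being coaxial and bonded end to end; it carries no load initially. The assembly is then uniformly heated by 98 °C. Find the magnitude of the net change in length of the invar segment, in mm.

With the walls removed the bar would change length by δ_free = Σ αᵢΔT Lᵢ = 23.9×10⁻⁶×98×700 + 1.4×10⁻⁶×98×825 = 1.753 mm.
The walls prevent any net length change, so an axial force P (same in every segment) develops. Compatibility: P · Σ Lᵢ/(AᵢEᵢ) = δ_free.
The series flexibility is Σ Lᵢ/(AᵢEᵢ) = 700/(1450×72×10³) + 825/(550×142×10³) = 1.727×10⁻⁵ mm/N.
P = 1.753 / 1.727×10⁻⁵ = 101500 N = 101.5 kN, compressive.
For the invar segment, free thermal change = 1.4×10⁻⁶×98×825 = 0.1132 mm and elastic change from P = 101500×825/(550×142×10³) = 1.072 mm; these oppose, so the net change is 0.959 mm (segment shortens).

|ΔL| ≈ 0.959 mm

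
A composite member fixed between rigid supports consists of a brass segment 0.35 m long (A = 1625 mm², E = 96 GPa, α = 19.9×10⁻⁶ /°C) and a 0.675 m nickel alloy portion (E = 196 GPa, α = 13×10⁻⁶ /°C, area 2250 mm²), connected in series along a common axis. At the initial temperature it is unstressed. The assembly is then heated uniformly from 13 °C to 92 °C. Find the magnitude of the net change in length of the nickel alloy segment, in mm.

|ΔL| ≈ 0.189 mm

Free thermal expansion of the whole bar: Σ αᵢΔT Lᵢ = 19.9×10⁻⁶×79×350 + 13×10⁻⁶×79×675 = 1.243 mm.
Since the ends are fixed, an axial force P builds up, equal in every segment, with P · Σ Lᵢ/(AᵢEᵢ) = δ_free.
The series flexibility is Σ Lᵢ/(AᵢEᵢ) = 350/(1625×96×10³) + 675/(2250×196×10³) = 3.774×10⁻⁶ mm/N.
Hence P = δ_free / Σ(L/AE) = 1.243/3.774×10⁻⁶ = 329.5 kN (compressive).
For the nickel alloy segment, free thermal change = 13×10⁻⁶×79×675 = 0.6932 mm and elastic change from P = 329500×675/(2250×196×10³) = 0.5043 mm; these oppose, so the net change is 0.189 mm (segment lengthens).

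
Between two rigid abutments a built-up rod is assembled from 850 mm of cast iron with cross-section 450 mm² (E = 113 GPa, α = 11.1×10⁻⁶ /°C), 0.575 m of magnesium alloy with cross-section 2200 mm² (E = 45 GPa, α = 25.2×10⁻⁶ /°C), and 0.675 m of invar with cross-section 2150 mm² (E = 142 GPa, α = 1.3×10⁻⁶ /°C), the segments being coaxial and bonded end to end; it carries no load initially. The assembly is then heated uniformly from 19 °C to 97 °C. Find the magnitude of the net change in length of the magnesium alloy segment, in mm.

|ΔL| ≈ 0.676 mm

With the walls removed the bar would change length by δ_free = Σ αᵢΔT Lᵢ = 11.1×10⁻⁶×78×850 + 25.2×10⁻⁶×78×575 + 1.3×10⁻⁶×78×675 = 1.935 mm.
Since the ends are fixed, an axial force P builds up, equal in every segment, with P · Σ Lᵢ/(AᵢEᵢ) = δ_free.
The series flexibility is Σ Lᵢ/(AᵢEᵢ) = 850/(450×113×10³) + 575/(2200×45×10³) + 675/(2150×142×10³) = 2.473×10⁻⁵ mm/N.
Hence P = δ_free / Σ(L/AE) = 1.935/2.473×10⁻⁵ = 78.21 kN (compressive).
For the magnesium alloy segment, free thermal change = 25.2×10⁻⁶×78×575 = 1.13 mm and elastic change from P = 78210×575/(2200×45×10³) = 0.4543 mm; these oppose, so the net change is 0.676 mm (segment lengthens).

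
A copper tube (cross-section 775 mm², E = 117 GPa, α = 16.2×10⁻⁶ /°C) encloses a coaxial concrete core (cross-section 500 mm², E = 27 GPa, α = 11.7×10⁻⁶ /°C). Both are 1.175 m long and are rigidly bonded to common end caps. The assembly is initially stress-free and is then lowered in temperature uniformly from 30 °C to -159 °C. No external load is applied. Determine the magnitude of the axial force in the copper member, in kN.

Both members must finish at the same length. With the larger α, the copper tends to over-contract; the plates restrain it, putting the copper in tension and the concrete in compression. With no external load the two internal forces are equal and opposite, magnitude P.
Equating the net (thermal + elastic) strains gives |α₁ − α₂|·ΔT = P·[1/(A₁E₁) + 1/(A₂E₂)].
|α₁ − α₂|·ΔT = 4.5×10⁻⁶ × 189 = 0.0008505.
1/(A₁E₁) + 1/(A₂E₂) = 1/(775×117×10³) + 1/(500×27×10³) = 8.51×10⁻⁸ N⁻¹.
P = 0.0008505 / 8.51×10⁻⁸ = 9994 N = 9.994 kN.

P ≈ 9.99 kN (tensile in the copper)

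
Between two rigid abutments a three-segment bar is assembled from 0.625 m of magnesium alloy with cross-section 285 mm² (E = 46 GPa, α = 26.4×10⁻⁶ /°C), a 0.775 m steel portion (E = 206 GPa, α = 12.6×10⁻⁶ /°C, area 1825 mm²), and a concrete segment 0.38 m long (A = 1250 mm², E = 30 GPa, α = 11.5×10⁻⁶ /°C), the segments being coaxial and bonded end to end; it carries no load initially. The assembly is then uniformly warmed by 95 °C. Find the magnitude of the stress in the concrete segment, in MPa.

With the walls removed the bar would change length by δ_free = Σ αᵢΔT Lᵢ = 26.4×10⁻⁶×95×625 + 12.6×10⁻⁶×95×775 + 11.5×10⁻⁶×95×380 = 2.91 mm.
The walls prevent any net length change, so an axial force P (same in every segment) develops. Compatibility: P · Σ Lᵢ/(AᵢEᵢ) = δ_free.
Σ Lᵢ/(AᵢEᵢ) = 625/(285×46×10³) + 775/(1825×206×10³) + 380/(1250×30×10³) = 5.987×10⁻⁵ mm/N.
So P = 2.91 / 5.987×10⁻⁵ = 48.61 kN, compressive.
σ_{concrete} = P / A = 48610 / 1250 = 38.89 MPa.

σ ≈ 38.9 MPa (compressive)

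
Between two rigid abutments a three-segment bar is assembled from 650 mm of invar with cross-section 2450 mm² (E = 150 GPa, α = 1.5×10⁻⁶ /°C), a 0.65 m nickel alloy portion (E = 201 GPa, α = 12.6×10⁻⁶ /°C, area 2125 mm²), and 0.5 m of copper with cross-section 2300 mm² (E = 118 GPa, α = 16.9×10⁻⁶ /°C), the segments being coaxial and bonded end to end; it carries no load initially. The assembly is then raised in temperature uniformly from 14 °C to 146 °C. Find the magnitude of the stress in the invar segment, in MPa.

Free thermal expansion of the whole bar: Σ αᵢΔT Lᵢ = 1.5×10⁻⁶×132×650 + 12.6×10⁻⁶×132×650 + 16.9×10⁻⁶×132×500 = 2.325 mm.
The walls prevent any net length change, so an axial force P (same in every segment) develops. Compatibility: P · Σ Lᵢ/(AᵢEᵢ) = δ_free.
Σ Lᵢ/(AᵢEᵢ) = 650/(2450×150×10³) + 650/(2125×201×10³) + 500/(2300×118×10³) = 5.133×10⁻⁶ mm/N.
Hence P = δ_free / Σ(L/AE) = 2.325/5.133×10⁻⁶ = 453 kN (compressive).
σ_{invar} = P / A = 453000 / 2450 = 184.9 MPa.

σ ≈ 185 MPa (compressive)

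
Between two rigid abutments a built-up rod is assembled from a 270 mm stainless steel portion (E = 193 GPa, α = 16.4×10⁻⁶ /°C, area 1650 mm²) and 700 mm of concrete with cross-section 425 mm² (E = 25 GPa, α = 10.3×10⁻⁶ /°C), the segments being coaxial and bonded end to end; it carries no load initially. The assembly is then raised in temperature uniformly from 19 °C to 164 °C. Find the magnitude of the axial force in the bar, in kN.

P ≈ 25.3 kN (compressive)

With the walls removed the bar would change length by δ_free = Σ αᵢΔT Lᵢ = 16.4×10⁻⁶×145×270 + 10.3×10⁻⁶×145×700 = 1.688 mm.
Since the ends are fixed, an axial force P builds up, equal in every segment, with P · Σ Lᵢ/(AᵢEᵢ) = δ_free.
The series flexibility is Σ Lᵢ/(AᵢEᵢ) = 270/(1650×193×10³) + 700/(425×25×10³) = 6.673×10⁻⁵ mm/N.
P = 1.688 / 6.673×10⁻⁵ = 25290 N = 25.29 kN, compressive.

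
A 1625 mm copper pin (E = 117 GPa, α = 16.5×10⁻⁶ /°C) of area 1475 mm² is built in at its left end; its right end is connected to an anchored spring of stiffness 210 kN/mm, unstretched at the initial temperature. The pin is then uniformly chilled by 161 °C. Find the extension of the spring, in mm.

δ ≈ 1.45 mm

If the spring were absent the pin would shorten by αΔT L = 16.5×10⁻⁶ × 161 × 1625 = 4.317 mm.
Let P be the tensile force in the spring. The pin extends elastically by PL/(AE) and the spring stretches by P/k; together these equal δ_free.
So P = δ_free / [L/(AE) + 1/k] = 4.317 / [ 1625/(1475×117×10³) + 1/(210×10³) ].
P = 4.317 / 1.418×10⁻⁵ = 304500 N.
Spring extension = P/k = 304500/(210×10³) = 1.45 mm.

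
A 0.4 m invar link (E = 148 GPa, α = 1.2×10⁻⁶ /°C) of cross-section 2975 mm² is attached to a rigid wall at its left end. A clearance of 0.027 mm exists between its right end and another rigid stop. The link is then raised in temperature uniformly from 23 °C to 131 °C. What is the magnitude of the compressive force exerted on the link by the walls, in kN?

If the wall were absent the link would grow by αΔT L = 1.2×10⁻⁶ × 108 × 400 = 0.05184 mm.
This exceeds the 0.027 mm gap, so the wall pushes back. The portion of expansion that must be recovered elastically is δ_free − gap = 0.05184 − 0.027 = 0.02484 mm.
That suppressed elongation corresponds to σ = E·Δ/L = 148×10³ × 0.02484/400 = 9.191 MPa.
P = σA = 9.191 × 2975 = 27.34 kN.

P ≈ 27.3 kN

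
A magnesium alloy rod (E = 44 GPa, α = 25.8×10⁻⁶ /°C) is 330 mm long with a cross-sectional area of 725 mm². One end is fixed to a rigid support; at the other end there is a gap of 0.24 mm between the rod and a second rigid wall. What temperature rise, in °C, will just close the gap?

ΔT ≈ 28.2 °C

The gap closes when αΔT L = 0.24 mm, since the rod is still unstressed at that instant.
ΔT = 0.24 / (25.8×10⁻⁶ × 330) = 28.19 °C.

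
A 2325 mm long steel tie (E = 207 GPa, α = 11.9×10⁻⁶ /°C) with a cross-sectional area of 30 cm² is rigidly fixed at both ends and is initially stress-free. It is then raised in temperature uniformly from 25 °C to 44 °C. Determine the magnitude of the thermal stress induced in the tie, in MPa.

σ ≈ 46.8 MPa (compressive)

Because both ends are immovable the net strain is zero, and the suppressed thermal strain is αΔT = 11.9×10⁻⁶ × 19 = 226.1×10⁻⁶.
The stress required to suppress this strain is σ = Eε = 207×10³ × 226.1×10⁻⁶ = 46.8 MPa, compressive since the tie is trying to expand.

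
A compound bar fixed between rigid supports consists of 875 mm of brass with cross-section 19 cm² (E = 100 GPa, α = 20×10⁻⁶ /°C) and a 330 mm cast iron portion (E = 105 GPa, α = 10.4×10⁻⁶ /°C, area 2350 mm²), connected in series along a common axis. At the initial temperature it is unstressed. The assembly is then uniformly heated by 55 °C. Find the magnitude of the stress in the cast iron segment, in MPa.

Free thermal expansion of the whole bar: Σ αᵢΔT Lᵢ = 20×10⁻⁶×55×875 + 10.4×10⁻⁶×55×330 = 1.151 mm.
The walls prevent any net length change, so an axial force P (same in every segment) develops. Compatibility: P · Σ Lᵢ/(AᵢEᵢ) = δ_free.
The series flexibility is Σ Lᵢ/(AᵢEᵢ) = 875/(1900×100×10³) + 330/(2350×105×10³) = 5.943×10⁻⁶ mm/N.
So P = 1.151 / 5.943×10⁻⁶ = 193.7 kN, compressive.
σ_{cast iron} = P / A = 193700 / 2350 = 82.44 MPa.

σ ≈ 82.4 MPa (compressive)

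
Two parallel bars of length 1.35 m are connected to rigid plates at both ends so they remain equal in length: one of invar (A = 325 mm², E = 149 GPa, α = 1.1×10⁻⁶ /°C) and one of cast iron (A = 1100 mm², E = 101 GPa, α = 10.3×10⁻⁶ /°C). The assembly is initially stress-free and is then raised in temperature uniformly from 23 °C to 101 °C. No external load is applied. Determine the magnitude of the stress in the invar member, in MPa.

σ ≈ 74.5 MPa (tensile)

Equilibrium of a rigid end plate with no external load gives equal and opposite internal forces ±P in the two members. Since α_{cast iron} > α_{invar}, heating drives the cast iron into compression and the invar into tension.
Equating the net (thermal + elastic) strains gives |α₁ − α₂|·ΔT = P·[1/(A₁E₁) + 1/(A₂E₂)].
|α₁ − α₂|·ΔT = 9.2×10⁻⁶ × 78 = 0.0007176.
1/(A₁E₁) + 1/(A₂E₂) = 1/(325×149×10³) + 1/(1100×101×10³) = 2.965×10⁻⁸ N⁻¹.
P = 0.0007176 / 2.965×10⁻⁸ = 24200 N = 24.2 kN.
σ_{invar} = P/A₁ = 24200/325 = 74.47 MPa, tensile.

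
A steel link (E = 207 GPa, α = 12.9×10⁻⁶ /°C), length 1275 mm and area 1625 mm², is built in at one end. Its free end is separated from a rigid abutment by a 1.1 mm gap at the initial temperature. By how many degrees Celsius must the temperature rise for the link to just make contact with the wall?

ΔT ≈ 66.9 °C

The gap closes when αΔT L = 1.1 mm, since the link is still unstressed at that instant.
ΔT = 1.1 / (12.9×10⁻⁶ × 1275) = 66.88 °C.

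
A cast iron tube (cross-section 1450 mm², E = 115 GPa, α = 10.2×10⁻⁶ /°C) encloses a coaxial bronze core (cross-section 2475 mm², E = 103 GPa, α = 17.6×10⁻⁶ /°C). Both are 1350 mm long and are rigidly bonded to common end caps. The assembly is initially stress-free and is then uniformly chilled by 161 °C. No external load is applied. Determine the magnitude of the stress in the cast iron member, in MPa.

Both members must finish at the same length. With the larger α, the bronze tends to over-contract; the plates restrain it, putting the bronze in tension and the cast iron in compression. With no external load the two internal forces are equal and opposite, magnitude P.
Setting the final lengths equal and cancelling L: (α₁ − α₂)ΔT = P/(A₁E₁) + P/(A₂E₂).
|α₁ − α₂|·ΔT = 7.4×10⁻⁶ × 161 = 0.001191.
1/(A₁E₁) + 1/(A₂E₂) = 1/(1450×115×10³) + 1/(2475×103×10³) = 9.92×10⁻⁹ N⁻¹.
P = 0.001191 / 9.92×10⁻⁹ = 120100 N = 120.1 kN.
σ_{cast iron} = P/A₁ = 120100/1450 = 82.83 MPa, compressive.

σ ≈ 82.8 MPa (compressive)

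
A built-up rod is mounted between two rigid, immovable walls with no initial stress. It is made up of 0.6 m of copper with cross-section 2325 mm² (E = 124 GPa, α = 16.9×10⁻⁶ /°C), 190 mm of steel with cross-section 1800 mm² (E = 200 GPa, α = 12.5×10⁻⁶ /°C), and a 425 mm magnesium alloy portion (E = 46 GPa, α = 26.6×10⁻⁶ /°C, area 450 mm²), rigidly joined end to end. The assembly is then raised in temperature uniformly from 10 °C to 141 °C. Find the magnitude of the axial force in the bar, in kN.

P ≈ 135 kN (compressive)

If the supports were absent, the total length change would be Σ αᵢΔT Lᵢ = 16.9×10⁻⁶×131×600 + 12.5×10⁻⁶×131×190 + 26.6×10⁻⁶×131×425 = 3.12 mm.
The rigid supports impose zero overall length change; the single axial force P common to all segments must satisfy P Σ Lᵢ/(AᵢEᵢ) = δ_free.
The series flexibility is Σ Lᵢ/(AᵢEᵢ) = 600/(2325×124×10³) + 190/(1800×200×10³) + 425/(450×46×10³) = 2.314×10⁻⁵ mm/N.
Hence P = δ_free / Σ(L/AE) = 3.12/2.314×10⁻⁵ = 134.8 kN (compressive).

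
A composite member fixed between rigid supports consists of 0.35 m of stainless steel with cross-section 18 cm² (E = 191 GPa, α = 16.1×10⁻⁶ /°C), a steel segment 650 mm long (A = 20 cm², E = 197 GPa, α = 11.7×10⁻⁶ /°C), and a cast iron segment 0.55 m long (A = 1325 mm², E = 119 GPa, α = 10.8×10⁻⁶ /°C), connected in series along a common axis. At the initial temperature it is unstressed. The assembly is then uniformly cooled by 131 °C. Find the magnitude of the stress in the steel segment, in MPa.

With the walls removed the bar would change length by δ_free = Σ αᵢΔT Lᵢ = 16.1×10⁻⁶×131×350 + 11.7×10⁻⁶×131×650 + 10.8×10⁻⁶×131×550 = 2.513 mm.
The rigid supports impose zero overall length change; the single axial force P common to all segments must satisfy P Σ Lᵢ/(AᵢEᵢ) = δ_free.
Σ Lᵢ/(AᵢEᵢ) = 350/(1800×191×10³) + 650/(2000×197×10³) + 550/(1325×119×10³) = 6.156×10⁻⁶ mm/N.
So P = 2.513 / 6.156×10⁻⁶ = 408.2 kN, tensile.
σ_{steel} = P / A = 408200 / 2000 = 204.1 MPa.

σ ≈ 204 MPa (tensile)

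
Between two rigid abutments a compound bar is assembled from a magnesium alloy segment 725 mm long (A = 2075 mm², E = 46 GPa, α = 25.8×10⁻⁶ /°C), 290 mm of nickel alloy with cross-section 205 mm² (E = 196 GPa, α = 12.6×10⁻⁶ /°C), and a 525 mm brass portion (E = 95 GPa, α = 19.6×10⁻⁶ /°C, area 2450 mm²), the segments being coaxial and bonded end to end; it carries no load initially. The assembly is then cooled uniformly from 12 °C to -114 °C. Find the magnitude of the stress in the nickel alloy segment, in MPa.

Free thermal contraction of the whole bar: Σ αᵢΔT Lᵢ = 25.8×10⁻⁶×126×725 + 12.6×10⁻⁶×126×290 + 19.6×10⁻⁶×126×525 = 4.114 mm.
The rigid supports impose zero overall length change; the single axial force P common to all segments must satisfy P Σ Lᵢ/(AᵢEᵢ) = δ_free.
Σ Lᵢ/(AᵢEᵢ) = 725/(2075×46×10³) + 290/(205×196×10³) + 525/(2450×95×10³) = 1.707×10⁻⁵ mm/N.
P = 4.114 / 1.707×10⁻⁵ = 241000 N = 241 kN, tensile.
σ_{nickel alloy} = P / A = 241000 / 205 = 1176 MPa.

σ ≈ 1180 MPa (tensile)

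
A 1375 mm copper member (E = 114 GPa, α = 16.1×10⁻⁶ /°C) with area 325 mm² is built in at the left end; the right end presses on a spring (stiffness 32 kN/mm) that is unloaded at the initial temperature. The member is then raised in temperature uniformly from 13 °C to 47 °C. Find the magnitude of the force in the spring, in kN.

P ≈ 11 kN

Free thermal expansion: δ_free = αΔT L = 16.1×10⁻⁶ × 34 × 1375 = 0.7527 mm.
With a force P in the spring, the elastic change of the member is PL/(AE) and that of the spring is P/k; compatibility requires their sum to equal δ_free.
P [ L/(AE) + 1/k ] = δ_free → P [ 1375/(325×114×10³) + 1/(32×10³) ] = 0.7527.
P = 0.7527 / 6.836×10⁻⁵ = 11010 N.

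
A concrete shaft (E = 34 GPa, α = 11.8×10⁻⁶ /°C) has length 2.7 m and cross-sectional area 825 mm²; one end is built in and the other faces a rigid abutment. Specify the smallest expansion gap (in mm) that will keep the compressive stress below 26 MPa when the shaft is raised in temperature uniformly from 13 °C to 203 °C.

With no wall the shaft would lengthen by αΔT L = 11.8×10⁻⁶ × 190 × 2700 = 6.053 mm.
At the allowable stress the elastic shortening the wall may impose is σL/E = 26 × 2700 / (34×10³) = 2.065 mm.
The gap must absorb the remainder: g_min = 6.053 − 2.065 = 3.989 mm.

g ≈ 3.99 mm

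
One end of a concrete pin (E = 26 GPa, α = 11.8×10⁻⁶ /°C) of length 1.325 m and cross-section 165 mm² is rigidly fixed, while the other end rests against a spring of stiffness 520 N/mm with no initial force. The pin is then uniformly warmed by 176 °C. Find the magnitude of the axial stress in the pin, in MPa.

σ ≈ 7.47 MPa (compressive)

Free thermal expansion: δ_free = αΔT L = 11.8×10⁻⁶ × 176 × 1325 = 2.752 mm.
Let P be the compressive force at the spring. The pin shortens elastically by PL/(AE) and the spring compresses by P/k; together these equal δ_free.
So P = δ_free / [L/(AE) + 1/k] = 2.752 / [ 1325/(165×26×10³) + 1/(520) ].
P = 2.752 / 0.002232 = 1233 N.
σ = P/A = 1233/165 = 7.472 MPa.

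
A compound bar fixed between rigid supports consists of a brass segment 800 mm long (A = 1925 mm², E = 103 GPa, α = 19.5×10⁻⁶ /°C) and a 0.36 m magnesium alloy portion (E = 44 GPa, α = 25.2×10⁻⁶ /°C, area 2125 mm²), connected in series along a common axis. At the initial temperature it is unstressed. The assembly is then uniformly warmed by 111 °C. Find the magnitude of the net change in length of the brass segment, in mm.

|ΔL| ≈ 0.33 mm

Free thermal expansion of the whole bar: Σ αᵢΔT Lᵢ = 19.5×10⁻⁶×111×800 + 25.2×10⁻⁶×111×360 = 2.739 mm.
The rigid supports impose zero overall length change; the single axial force P common to all segments must satisfy P Σ Lᵢ/(AᵢEᵢ) = δ_free.
The series flexibility is Σ Lᵢ/(AᵢEᵢ) = 800/(1925×103×10³) + 360/(2125×44×10³) = 7.885×10⁻⁶ mm/N.
P = 2.739 / 7.885×10⁻⁶ = 347300 N = 347.3 kN, compressive.
For the brass segment, free thermal change = 19.5×10⁻⁶×111×800 = 1.732 mm and elastic change from P = 347300×800/(1925×103×10³) = 1.401 mm; these oppose, so the net change is 0.33 mm (segment lengthens).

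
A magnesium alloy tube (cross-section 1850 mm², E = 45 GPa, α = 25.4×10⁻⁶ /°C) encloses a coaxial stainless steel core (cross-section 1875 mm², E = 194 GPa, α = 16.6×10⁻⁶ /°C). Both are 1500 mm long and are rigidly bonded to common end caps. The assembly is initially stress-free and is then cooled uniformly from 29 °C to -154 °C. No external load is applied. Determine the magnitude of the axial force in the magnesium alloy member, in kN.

Both members must finish at the same length. With the larger α, the magnesium alloy tends to over-contract; the plates restrain it, putting the magnesium alloy in tension and the stainless steel in compression. With no external load the two internal forces are equal and opposite, magnitude P.
Setting the final lengths equal and cancelling L: (α₁ − α₂)ΔT = P/(A₁E₁) + P/(A₂E₂).
|α₁ − α₂|·ΔT = 8.8×10⁻⁶ × 183 = 0.00161.
1/(A₁E₁) + 1/(A₂E₂) = 1/(1850×45×10³) + 1/(1875×194×10³) = 1.476×10⁻⁸ N⁻¹.
P = 0.00161 / 1.476×10⁻⁸ = 109100 N = 109.1 kN.

P ≈ 109 kN (tensile in the magnesium alloy)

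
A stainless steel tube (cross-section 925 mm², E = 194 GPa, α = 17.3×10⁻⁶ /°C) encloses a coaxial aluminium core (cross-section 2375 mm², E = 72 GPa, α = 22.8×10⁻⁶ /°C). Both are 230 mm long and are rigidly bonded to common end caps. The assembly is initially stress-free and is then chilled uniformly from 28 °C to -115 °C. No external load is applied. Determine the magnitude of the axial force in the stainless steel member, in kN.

P ≈ 68.9 kN (compressive in the stainless steel)

Both members must finish at the same length. With the larger α, the aluminium tends to over-contract; the plates restrain it, putting the aluminium in tension and the stainless steel in compression. With no external load the two internal forces are equal and opposite, magnitude P.
Compatibility of the two members (thermal + elastic change equal): (α₁ − α₂)ΔT = P·[1/(A₁E₁) + 1/(A₂E₂)].
|α₁ − α₂|·ΔT = 5.5×10⁻⁶ × 143 = 0.0007865.
1/(A₁E₁) + 1/(A₂E₂) = 1/(925×194×10³) + 1/(2375×72×10³) = 1.142×10⁻⁸ N⁻¹.
P = 0.0007865 / 1.142×10⁻⁸ = 68870 N = 68.87 kN.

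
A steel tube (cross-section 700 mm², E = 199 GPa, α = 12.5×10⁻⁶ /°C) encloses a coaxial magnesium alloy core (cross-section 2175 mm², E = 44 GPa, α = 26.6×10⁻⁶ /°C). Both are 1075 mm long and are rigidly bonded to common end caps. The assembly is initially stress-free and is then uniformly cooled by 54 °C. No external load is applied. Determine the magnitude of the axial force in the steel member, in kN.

Equilibrium of a rigid end plate with no external load gives equal and opposite internal forces ±P in the two members. Since α_{magnesium alloy} > α_{steel}, cooling drives the magnesium alloy into tension and the steel into compression.
Compatibility of the two members (thermal + elastic change equal): (α₁ − α₂)ΔT = P·[1/(A₁E₁) + 1/(A₂E₂)].
|α₁ − α₂|·ΔT = 14.1×10⁻⁶ × 54 = 0.0007614.
1/(A₁E₁) + 1/(A₂E₂) = 1/(700×199×10³) + 1/(2175×44×10³) = 1.763×10⁻⁸ N⁻¹.
So P = 0.0007614 / 1.763×10⁻⁸ = 43.19 kN.

P ≈ 43.2 kN (compressive in the steel)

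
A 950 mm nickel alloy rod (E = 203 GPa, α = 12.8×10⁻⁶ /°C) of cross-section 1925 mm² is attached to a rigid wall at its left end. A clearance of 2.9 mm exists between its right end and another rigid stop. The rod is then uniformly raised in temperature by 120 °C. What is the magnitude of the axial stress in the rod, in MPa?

Unrestrained expansion: δ_free = αΔT L = 12.8×10⁻⁶ × 120 × 950 = 1.459 mm.
Since δ_free = 1.46 mm is less than the 2.9 mm gap, the rod never touches the wall. No axial force develops.

σ ≈ 0 MPa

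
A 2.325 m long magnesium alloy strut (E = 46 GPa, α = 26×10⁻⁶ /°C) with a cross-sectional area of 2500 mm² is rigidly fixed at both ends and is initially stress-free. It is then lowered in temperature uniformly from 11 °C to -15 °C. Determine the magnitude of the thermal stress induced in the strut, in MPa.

σ ≈ 31.1 MPa (tensile)

With length fixed, the mechanical strain must cancel the thermal strain αΔT = 26×10⁻⁶ × 26 = 676×10⁻⁶.
Hence σ = E·αΔT = 46×10³ × 676×10⁻⁶ = 31.1 MPa, tensile.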